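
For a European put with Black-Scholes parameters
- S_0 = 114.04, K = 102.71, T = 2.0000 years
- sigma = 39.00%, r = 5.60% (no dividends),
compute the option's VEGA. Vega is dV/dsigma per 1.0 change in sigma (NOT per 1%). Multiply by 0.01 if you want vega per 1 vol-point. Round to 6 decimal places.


Answer: Vega = 51.454508

Derivation:
d1 = 0.6685599988; d2 = 0.1170167095
phi(d1) = 0.3190444739; exp(-qT) = 1.0000000000; exp(-rT) = 0.8940442575
Vega = S * exp(-qT) * phi(d1) * sqrt(T) = 114.0400 * 1.0000000000 * 0.3190444739 * 1.4142135624 = 51.454508


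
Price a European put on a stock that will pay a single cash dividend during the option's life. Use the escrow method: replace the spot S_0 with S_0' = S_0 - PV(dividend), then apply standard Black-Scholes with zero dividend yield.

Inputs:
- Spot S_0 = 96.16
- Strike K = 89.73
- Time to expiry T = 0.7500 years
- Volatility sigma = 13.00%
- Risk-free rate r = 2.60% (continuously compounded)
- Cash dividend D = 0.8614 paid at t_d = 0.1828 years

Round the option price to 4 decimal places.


PV(D) = D * exp(-r * t_d) = 0.8614 * 0.99525848 = 0.85731565
S_0' = S_0 - PV(D) = 96.1600 - 0.85731565 = 95.30268435
d1 = (ln(S_0'/K) + (r + sigma^2/2)*T) / (sigma*sqrt(T)) = 0.76468104
d2 = d1 - sigma*sqrt(T) = 0.65209773
exp(-rT) = 0.98068890
N(-d1) = 0.22223075; N(-d2) = 0.25716906
P = K * exp(-rT) * N(-d2) - S_0' * N(-d1) = 89.7300 * 0.98068890 * 0.25716906 - 95.30268435 * 0.22223075 = 1.4510

Answer: Price = 1.4510


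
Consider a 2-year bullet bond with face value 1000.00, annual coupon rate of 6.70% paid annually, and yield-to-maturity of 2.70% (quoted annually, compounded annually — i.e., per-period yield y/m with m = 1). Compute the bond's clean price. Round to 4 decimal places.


Answer: Price = 1076.8728

Derivation:
Coupon per period c = face * coupon_rate / m = 67.000000
Periods per year m = 1; per-period yield y/m = 0.027000
Number of cashflows N = 2
Cashflows (t years, CF_t, discount factor 1/(1+y/m)^(m*t), PV):
  t = 1.0000: CF_t = 67.000000, DF = 0.973710, PV = 65.238559
  t = 2.0000: CF_t = 1067.000000, DF = 0.948111, PV = 1011.634268
Price P = sum_t PV_t = 1076.872827


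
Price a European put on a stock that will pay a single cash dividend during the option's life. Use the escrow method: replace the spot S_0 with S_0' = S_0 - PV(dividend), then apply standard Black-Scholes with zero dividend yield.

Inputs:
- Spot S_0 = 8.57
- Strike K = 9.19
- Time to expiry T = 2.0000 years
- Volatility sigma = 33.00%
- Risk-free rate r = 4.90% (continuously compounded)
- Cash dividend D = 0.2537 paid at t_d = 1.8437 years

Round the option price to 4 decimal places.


Answer: Price = 1.5348

Derivation:
PV(D) = D * exp(-r * t_d) = 0.2537 * 0.91361931 = 0.23178522
S_0' = S_0 - PV(D) = 8.5700 - 0.23178522 = 8.33821478
d1 = (ln(S_0'/K) + (r + sigma^2/2)*T) / (sigma*sqrt(T)) = 0.23491630
d2 = d1 - sigma*sqrt(T) = -0.23177417
exp(-rT) = 0.90664890
N(-d1) = 0.40713685; N(-d2) = 0.59164329
P = K * exp(-rT) * N(-d2) - S_0' * N(-d1) = 9.1900 * 0.90664890 * 0.59164329 - 8.33821478 * 0.40713685 = 1.5348


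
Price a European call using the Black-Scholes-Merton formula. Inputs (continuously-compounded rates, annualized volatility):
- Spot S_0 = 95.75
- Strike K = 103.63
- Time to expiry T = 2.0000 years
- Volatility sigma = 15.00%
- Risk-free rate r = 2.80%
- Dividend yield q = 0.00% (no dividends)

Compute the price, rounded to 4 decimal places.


Answer: Price = 7.1126

Derivation:
d1 = (ln(S/K) + (r - q + 0.5*sigma^2) * T) / (sigma * sqrt(T)) = -0.00276354
d2 = d1 - sigma * sqrt(T) = -0.21489557
exp(-rT) = 0.94553914; exp(-qT) = 1.00000000
C = S_0 * exp(-qT) * N(d1) - K * exp(-rT) * N(d2)
N(d1) = 0.49889751; N(d2) = 0.41492437
C = 95.7500 * 1.00000000 * 0.49889751 - 103.6300 * 0.94553914 * 0.41492437 = 7.1126


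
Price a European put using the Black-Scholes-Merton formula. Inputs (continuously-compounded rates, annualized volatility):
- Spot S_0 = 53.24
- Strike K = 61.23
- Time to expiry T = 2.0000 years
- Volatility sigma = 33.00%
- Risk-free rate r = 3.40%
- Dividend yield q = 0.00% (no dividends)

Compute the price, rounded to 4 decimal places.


d1 = (ln(S/K) + (r - q + 0.5*sigma^2) * T) / (sigma * sqrt(T)) = 0.07943751
d2 = d1 - sigma * sqrt(T) = -0.38725297
exp(-rT) = 0.93426047; exp(-qT) = 1.00000000
P = K * exp(-rT) * N(-d2) - S_0 * exp(-qT) * N(-d1)
N(-d1) = 0.46834232; N(-d2) = 0.65071553
P = 61.2300 * 0.93426047 * 0.65071553 - 53.2400 * 1.00000000 * 0.46834232 = 12.2895

Answer: Price = 12.2895


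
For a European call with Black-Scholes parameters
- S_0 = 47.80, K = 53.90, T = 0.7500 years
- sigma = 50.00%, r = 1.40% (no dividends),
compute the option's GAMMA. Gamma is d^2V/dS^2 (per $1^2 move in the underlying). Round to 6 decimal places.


Answer: Gamma = 0.019262

Derivation:
d1 = -0.0366151809; d2 = -0.4696278828
phi(d1) = 0.3986749447; exp(-qT) = 1.0000000000; exp(-rT) = 0.9895549326
Gamma = exp(-qT) * phi(d1) / (S * sigma * sqrt(T)) = 1.0000000000 * 0.3986749447 / (47.8000 * 0.5000 * 0.8660254038) = 0.019262


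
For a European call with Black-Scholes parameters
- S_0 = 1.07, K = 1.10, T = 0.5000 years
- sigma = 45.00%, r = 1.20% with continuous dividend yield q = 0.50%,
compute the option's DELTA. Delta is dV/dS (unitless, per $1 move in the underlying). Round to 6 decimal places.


Answer: Delta = 0.531822

Derivation:
d1 = 0.0831980854; d2 = -0.2349999661
phi(d1) = 0.3975639434; exp(-qT) = 0.9975031224; exp(-rT) = 0.9940179641
N(d1) = 0.5331529825
Delta = exp(-qT) * N(d1) = 0.9975031224 * 0.5331529825 = 0.531822


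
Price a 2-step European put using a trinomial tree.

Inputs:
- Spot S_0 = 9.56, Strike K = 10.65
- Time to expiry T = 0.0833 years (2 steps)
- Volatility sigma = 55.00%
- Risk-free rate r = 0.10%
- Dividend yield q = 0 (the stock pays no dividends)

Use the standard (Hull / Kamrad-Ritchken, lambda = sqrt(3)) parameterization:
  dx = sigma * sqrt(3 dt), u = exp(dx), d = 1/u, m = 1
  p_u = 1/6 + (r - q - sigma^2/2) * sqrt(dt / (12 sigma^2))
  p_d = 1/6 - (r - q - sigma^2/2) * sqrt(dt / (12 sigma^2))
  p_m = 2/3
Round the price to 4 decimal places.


dt = T/N = 0.041650; dx = sigma*sqrt(3*dt) = 0.194415
u = exp(dx) = 1.214601; d = 1/u = 0.823316
p_u = 0.150572, p_m = 0.666667, p_d = 0.182761
Discount per step: exp(-r*dt) = 0.999958
Stock lattice S(k, j) with j the centered position index:
  k=0: S(0,+0) = 9.5600
  k=1: S(1,-1) = 7.8709; S(1,+0) = 9.5600; S(1,+1) = 11.6116
  k=2: S(2,-2) = 6.4802; S(2,-1) = 7.8709; S(2,+0) = 9.5600; S(2,+1) = 11.6116; S(2,+2) = 14.1034
Terminal payoffs V(N, j) = max(K - S_T, 0):
  V(2,-2) = 4.169765; V(2,-1) = 2.779101; V(2,+0) = 1.090000; V(2,+1) = 0.000000; V(2,+2) = 0.000000
Backward induction: V(k, j) = exp(-r*dt) * [p_u * V(k+1, j+1) + p_m * V(k+1, j) + p_d * V(k+1, j-1)]
  V(1,-1) = exp(-r*dt) * [p_u*1.090000 + p_m*2.779101 + p_d*4.169765] = 2.778812
  V(1,+0) = exp(-r*dt) * [p_u*0.000000 + p_m*1.090000 + p_d*2.779101] = 1.234526
  V(1,+1) = exp(-r*dt) * [p_u*0.000000 + p_m*0.000000 + p_d*1.090000] = 0.199201
  V(0,+0) = exp(-r*dt) * [p_u*0.199201 + p_m*1.234526 + p_d*2.778812] = 1.360813

Answer: Price = V(0,0) = 1.3608


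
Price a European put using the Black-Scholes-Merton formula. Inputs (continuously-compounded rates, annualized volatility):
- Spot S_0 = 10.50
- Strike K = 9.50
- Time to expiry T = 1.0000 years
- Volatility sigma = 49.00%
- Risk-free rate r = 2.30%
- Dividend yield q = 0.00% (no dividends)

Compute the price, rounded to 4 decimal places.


d1 = (ln(S/K) + (r - q + 0.5*sigma^2) * T) / (sigma * sqrt(T)) = 0.49619073
d2 = d1 - sigma * sqrt(T) = 0.00619073
exp(-rT) = 0.97726248; exp(-qT) = 1.00000000
P = K * exp(-rT) * N(-d2) - S_0 * exp(-qT) * N(-d1)
N(-d1) = 0.30987992; N(-d2) = 0.49753027
P = 9.5000 * 0.97726248 * 0.49753027 - 10.5000 * 1.00000000 * 0.30987992 = 1.3653

Answer: Price = 1.3653


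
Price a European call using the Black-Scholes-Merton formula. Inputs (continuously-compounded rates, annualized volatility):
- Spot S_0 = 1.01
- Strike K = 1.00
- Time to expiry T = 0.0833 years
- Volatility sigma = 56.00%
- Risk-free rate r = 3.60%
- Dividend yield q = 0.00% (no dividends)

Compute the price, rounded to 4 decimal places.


d1 = (ln(S/K) + (r - q + 0.5*sigma^2) * T) / (sigma * sqrt(T)) = 0.16093087
d2 = d1 - sigma * sqrt(T) = -0.00069487
exp(-rT) = 0.99700569; exp(-qT) = 1.00000000
C = S_0 * exp(-qT) * N(d1) - K * exp(-rT) * N(d2)
N(d1) = 0.56392608; N(d2) = 0.49972279
C = 1.0100 * 1.00000000 * 0.56392608 - 1.0000 * 0.99700569 * 0.49972279 = 0.0713

Answer: Price = 0.0713


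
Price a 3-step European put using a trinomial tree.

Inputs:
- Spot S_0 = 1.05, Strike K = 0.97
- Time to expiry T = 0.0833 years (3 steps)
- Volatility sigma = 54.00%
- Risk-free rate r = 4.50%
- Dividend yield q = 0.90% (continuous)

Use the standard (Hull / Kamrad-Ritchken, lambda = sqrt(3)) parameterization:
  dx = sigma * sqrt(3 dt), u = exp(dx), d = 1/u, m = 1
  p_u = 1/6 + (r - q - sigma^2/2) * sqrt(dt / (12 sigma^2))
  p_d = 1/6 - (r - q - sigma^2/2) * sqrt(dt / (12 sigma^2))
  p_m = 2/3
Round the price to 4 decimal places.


Answer: Price = V(0,0) = 0.0320

Derivation:
dt = T/N = 0.027767; dx = sigma*sqrt(3*dt) = 0.155853
u = exp(dx) = 1.168655; d = 1/u = 0.855685
p_u = 0.156886, p_m = 0.666667, p_d = 0.176448
Discount per step: exp(-r*dt) = 0.998751
Stock lattice S(k, j) with j the centered position index:
  k=0: S(0,+0) = 1.0500
  k=1: S(1,-1) = 0.8985; S(1,+0) = 1.0500; S(1,+1) = 1.2271
  k=2: S(2,-2) = 0.7688; S(2,-1) = 0.8985; S(2,+0) = 1.0500; S(2,+1) = 1.2271; S(2,+2) = 1.4340
  k=3: S(3,-3) = 0.6579; S(3,-2) = 0.7688; S(3,-1) = 0.8985; S(3,+0) = 1.0500; S(3,+1) = 1.2271; S(3,+2) = 1.4340; S(3,+3) = 1.6759
Terminal payoffs V(N, j) = max(K - S_T, 0):
  V(3,-3) = 0.312145; V(3,-2) = 0.201194; V(3,-1) = 0.071531; V(3,+0) = 0.000000; V(3,+1) = 0.000000; V(3,+2) = 0.000000; V(3,+3) = 0.000000
Backward induction: V(k, j) = exp(-r*dt) * [p_u * V(k+1, j+1) + p_m * V(k+1, j) + p_d * V(k+1, j-1)]
  V(2,-2) = exp(-r*dt) * [p_u*0.071531 + p_m*0.201194 + p_d*0.312145] = 0.200178
  V(2,-1) = exp(-r*dt) * [p_u*0.000000 + p_m*0.071531 + p_d*0.201194] = 0.083084
  V(2,+0) = exp(-r*dt) * [p_u*0.000000 + p_m*0.000000 + p_d*0.071531] = 0.012606
  V(2,+1) = exp(-r*dt) * [p_u*0.000000 + p_m*0.000000 + p_d*0.000000] = 0.000000
  V(2,+2) = exp(-r*dt) * [p_u*0.000000 + p_m*0.000000 + p_d*0.000000] = 0.000000
  V(1,-1) = exp(-r*dt) * [p_u*0.012606 + p_m*0.083084 + p_d*0.200178] = 0.092572
  V(1,+0) = exp(-r*dt) * [p_u*0.000000 + p_m*0.012606 + p_d*0.083084] = 0.023035
  V(1,+1) = exp(-r*dt) * [p_u*0.000000 + p_m*0.000000 + p_d*0.012606] = 0.002221
  V(0,+0) = exp(-r*dt) * [p_u*0.002221 + p_m*0.023035 + p_d*0.092572] = 0.031999


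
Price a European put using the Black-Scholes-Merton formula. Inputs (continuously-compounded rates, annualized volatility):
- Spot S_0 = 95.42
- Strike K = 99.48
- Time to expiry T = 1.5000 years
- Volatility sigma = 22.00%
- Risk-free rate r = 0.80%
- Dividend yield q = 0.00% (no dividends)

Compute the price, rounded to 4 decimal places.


Answer: Price = 11.8791

Derivation:
d1 = (ln(S/K) + (r - q + 0.5*sigma^2) * T) / (sigma * sqrt(T)) = 0.02461211
d2 = d1 - sigma * sqrt(T) = -0.24483177
exp(-rT) = 0.98807171; exp(-qT) = 1.00000000
P = K * exp(-rT) * N(-d2) - S_0 * exp(-qT) * N(-d1)
N(-d1) = 0.49018218; N(-d2) = 0.59670665
P = 99.4800 * 0.98807171 * 0.59670665 - 95.4200 * 1.00000000 * 0.49018218 = 11.8791


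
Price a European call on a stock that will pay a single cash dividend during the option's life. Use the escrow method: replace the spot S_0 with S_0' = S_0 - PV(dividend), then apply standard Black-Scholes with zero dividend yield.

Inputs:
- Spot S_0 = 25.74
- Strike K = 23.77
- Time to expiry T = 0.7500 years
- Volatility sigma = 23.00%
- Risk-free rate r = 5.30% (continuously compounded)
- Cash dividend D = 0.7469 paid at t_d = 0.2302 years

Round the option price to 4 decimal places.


PV(D) = D * exp(-r * t_d) = 0.7469 * 0.98787353 = 0.73784274
S_0' = S_0 - PV(D) = 25.7400 - 0.73784274 = 25.00215726
d1 = (ln(S_0'/K) + (r + sigma^2/2)*T) / (sigma*sqrt(T)) = 0.55287730
d2 = d1 - sigma*sqrt(T) = 0.35369145
exp(-rT) = 0.96102967
N(d1) = 0.70982628; N(d2) = 0.63821494
C = S_0' * N(d1) - K * exp(-rT) * N(d2) = 25.00215726 * 0.70982628 - 23.7700 * 0.96102967 * 0.63821494 = 3.1680

Answer: Price = 3.1680


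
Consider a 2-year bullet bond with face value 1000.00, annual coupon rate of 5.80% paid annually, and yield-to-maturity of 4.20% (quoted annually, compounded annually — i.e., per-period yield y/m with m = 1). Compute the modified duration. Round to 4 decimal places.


Answer: Modified duration = 1.8675

Derivation:
Coupon per period c = face * coupon_rate / m = 58.000000
Periods per year m = 1; per-period yield y/m = 0.042000
Number of cashflows N = 2
Cashflows (t years, CF_t, discount factor 1/(1+y/m)^(m*t), PV):
  t = 1.0000: CF_t = 58.000000, DF = 0.959693, PV = 55.662188
  t = 2.0000: CF_t = 1058.000000, DF = 0.921010, PV = 974.429066
Price P = sum_t PV_t = 1030.091254
First compute Macaulay numerator sum_t t * PV_t:
  t * PV_t at t = 1.0000: 55.662188
  t * PV_t at t = 2.0000: 1948.858131
Macaulay duration D = 2004.520319 / 1030.091254 = 1.945964
Modified duration = D / (1 + y/m) = 1.945964 / (1 + 0.042000) = 1.867528


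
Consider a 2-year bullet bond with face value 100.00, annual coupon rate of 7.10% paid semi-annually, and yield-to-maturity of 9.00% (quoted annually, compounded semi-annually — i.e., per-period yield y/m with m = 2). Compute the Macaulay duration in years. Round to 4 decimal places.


Answer: Macaulay duration = 1.8975 years

Derivation:
Coupon per period c = face * coupon_rate / m = 3.550000
Periods per year m = 2; per-period yield y/m = 0.045000
Number of cashflows N = 4
Cashflows (t years, CF_t, discount factor 1/(1+y/m)^(m*t), PV):
  t = 0.5000: CF_t = 3.550000, DF = 0.956938, PV = 3.397129
  t = 1.0000: CF_t = 3.550000, DF = 0.915730, PV = 3.250841
  t = 1.5000: CF_t = 3.550000, DF = 0.876297, PV = 3.110853
  t = 2.0000: CF_t = 103.550000, DF = 0.838561, PV = 86.833027
Price P = sum_t PV_t = 96.591851
Macaulay numerator sum_t t * PV_t:
  t * PV_t at t = 0.5000: 1.698565
  t * PV_t at t = 1.0000: 3.250841
  t * PV_t at t = 1.5000: 4.666279
  t * PV_t at t = 2.0000: 173.666054
Macaulay duration D = (sum_t t * PV_t) / P = 183.281740 / 96.591851 = 1.897487


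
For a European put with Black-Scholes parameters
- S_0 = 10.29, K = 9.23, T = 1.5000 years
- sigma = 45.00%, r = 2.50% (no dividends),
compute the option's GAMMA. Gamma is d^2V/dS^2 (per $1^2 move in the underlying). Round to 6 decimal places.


Answer: Gamma = 0.060773

Derivation:
d1 = 0.5408627603; d2 = -0.0102724318
phi(d1) = 0.3446572631; exp(-qT) = 1.0000000000; exp(-rT) = 0.9631944177
Gamma = exp(-qT) * phi(d1) / (S * sigma * sqrt(T)) = 1.0000000000 * 0.3446572631 / (10.2900 * 0.4500 * 1.2247448714) = 0.060773


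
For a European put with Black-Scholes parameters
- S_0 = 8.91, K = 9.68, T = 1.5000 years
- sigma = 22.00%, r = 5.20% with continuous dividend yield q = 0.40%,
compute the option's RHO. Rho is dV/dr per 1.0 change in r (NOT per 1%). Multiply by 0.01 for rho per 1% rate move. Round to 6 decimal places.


d1 = 0.0943140404; d2 = -0.1751298313
phi(d1) = 0.3971718969; exp(-qT) = 0.9940179641; exp(-rT) = 0.9249644265
N(-d2) = 0.5695111908
Rho = -K*T*exp(-rT)*N(-d2) = -9.6800 * 1.5000 * 0.9249644265 * 0.5695111908 = -7.648811

Answer: Rho = -7.648811


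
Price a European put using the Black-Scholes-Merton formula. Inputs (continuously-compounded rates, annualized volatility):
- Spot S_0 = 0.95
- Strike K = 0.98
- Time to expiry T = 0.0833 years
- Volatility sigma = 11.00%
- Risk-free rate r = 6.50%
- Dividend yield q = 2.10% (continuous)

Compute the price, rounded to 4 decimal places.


d1 = (ln(S/K) + (r - q + 0.5*sigma^2) * T) / (sigma * sqrt(T)) = -0.84797454
d2 = d1 - sigma * sqrt(T) = -0.87972245
exp(-rT) = 0.99460013; exp(-qT) = 0.99825223
P = K * exp(-rT) * N(-d2) - S_0 * exp(-qT) * N(-d1)
N(-d1) = 0.80177392; N(-d2) = 0.81049516
P = 0.9800 * 0.99460013 * 0.81049516 - 0.9500 * 0.99825223 * 0.80177392 = 0.0296

Answer: Price = 0.0296


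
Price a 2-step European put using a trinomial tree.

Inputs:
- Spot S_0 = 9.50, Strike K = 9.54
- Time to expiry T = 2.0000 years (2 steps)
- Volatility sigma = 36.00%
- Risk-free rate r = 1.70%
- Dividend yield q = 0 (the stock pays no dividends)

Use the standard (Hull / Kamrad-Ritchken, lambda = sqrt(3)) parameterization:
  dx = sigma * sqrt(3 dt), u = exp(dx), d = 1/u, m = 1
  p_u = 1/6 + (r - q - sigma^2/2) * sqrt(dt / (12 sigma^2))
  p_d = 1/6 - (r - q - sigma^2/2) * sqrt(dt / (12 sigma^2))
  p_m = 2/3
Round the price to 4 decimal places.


dt = T/N = 1.000000; dx = sigma*sqrt(3*dt) = 0.623538
u = exp(dx) = 1.865517; d = 1/u = 0.536044
p_u = 0.128337, p_m = 0.666667, p_d = 0.204996
Discount per step: exp(-r*dt) = 0.983144
Stock lattice S(k, j) with j the centered position index:
  k=0: S(0,+0) = 9.5000
  k=1: S(1,-1) = 5.0924; S(1,+0) = 9.5000; S(1,+1) = 17.7224
  k=2: S(2,-2) = 2.7298; S(2,-1) = 5.0924; S(2,+0) = 9.5000; S(2,+1) = 17.7224; S(2,+2) = 33.0615
Terminal payoffs V(N, j) = max(K - S_T, 0):
  V(2,-2) = 6.810236; V(2,-1) = 4.447578; V(2,+0) = 0.040000; V(2,+1) = 0.000000; V(2,+2) = 0.000000
Backward induction: V(k, j) = exp(-r*dt) * [p_u * V(k+1, j+1) + p_m * V(k+1, j) + p_d * V(k+1, j-1)]
  V(1,-1) = exp(-r*dt) * [p_u*0.040000 + p_m*4.447578 + p_d*6.810236] = 4.292660
  V(1,+0) = exp(-r*dt) * [p_u*0.000000 + p_m*0.040000 + p_d*4.447578] = 0.922586
  V(1,+1) = exp(-r*dt) * [p_u*0.000000 + p_m*0.000000 + p_d*0.040000] = 0.008062
  V(0,+0) = exp(-r*dt) * [p_u*0.008062 + p_m*0.922586 + p_d*4.292660] = 1.470853

Answer: Price = V(0,0) = 1.4709


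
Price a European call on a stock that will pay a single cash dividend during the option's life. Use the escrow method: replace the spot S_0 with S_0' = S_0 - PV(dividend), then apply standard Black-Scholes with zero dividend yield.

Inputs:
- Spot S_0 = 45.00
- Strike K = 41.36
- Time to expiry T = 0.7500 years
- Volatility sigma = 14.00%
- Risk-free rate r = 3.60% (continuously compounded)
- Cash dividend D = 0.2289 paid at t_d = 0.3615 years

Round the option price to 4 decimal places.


Answer: Price = 5.0545

Derivation:
PV(D) = D * exp(-r * t_d) = 0.2289 * 0.98707032 = 0.22594040
S_0' = S_0 - PV(D) = 45.0000 - 0.22594040 = 44.77405960
d1 = (ln(S_0'/K) + (r + sigma^2/2)*T) / (sigma*sqrt(T)) = 0.93749077
d2 = d1 - sigma*sqrt(T) = 0.81624721
exp(-rT) = 0.97336124
N(d1) = 0.82574691; N(d2) = 0.79282062
C = S_0' * N(d1) - K * exp(-rT) * N(d2) = 44.77405960 * 0.82574691 - 41.3600 * 0.97336124 * 0.79282062 = 5.0545


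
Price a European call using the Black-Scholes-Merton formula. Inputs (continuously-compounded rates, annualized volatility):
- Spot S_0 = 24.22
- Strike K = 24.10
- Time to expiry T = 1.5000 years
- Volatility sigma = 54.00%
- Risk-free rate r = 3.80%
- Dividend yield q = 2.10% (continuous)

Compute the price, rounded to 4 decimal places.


Answer: Price = 6.3482

Derivation:
d1 = (ln(S/K) + (r - q + 0.5*sigma^2) * T) / (sigma * sqrt(T)) = 0.37674800
d2 = d1 - sigma * sqrt(T) = -0.28461423
exp(-rT) = 0.94459407; exp(-qT) = 0.96899096
C = S_0 * exp(-qT) * N(d1) - K * exp(-rT) * N(d2)
N(d1) = 0.64681956; N(d2) = 0.38796985
C = 24.2200 * 0.96899096 * 0.64681956 - 24.1000 * 0.94459407 * 0.38796985 = 6.3482


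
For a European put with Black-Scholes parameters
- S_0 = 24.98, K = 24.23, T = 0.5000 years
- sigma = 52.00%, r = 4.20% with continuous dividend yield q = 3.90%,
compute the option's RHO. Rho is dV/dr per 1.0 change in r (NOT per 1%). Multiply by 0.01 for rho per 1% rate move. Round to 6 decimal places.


Answer: Rho = -6.389330

Derivation:
d1 = 0.2708326938; d2 = -0.0968628324
phi(d1) = 0.3845760550; exp(-qT) = 0.9806888952; exp(-rT) = 0.9792189646
N(-d2) = 0.5385823373
Rho = -K*T*exp(-rT)*N(-d2) = -24.2300 * 0.5000 * 0.9792189646 * 0.5385823373 = -6.389330


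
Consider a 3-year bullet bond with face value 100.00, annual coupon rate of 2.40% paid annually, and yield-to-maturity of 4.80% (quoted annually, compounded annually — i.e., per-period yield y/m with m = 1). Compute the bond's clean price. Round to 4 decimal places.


Answer: Price = 93.4396

Derivation:
Coupon per period c = face * coupon_rate / m = 2.400000
Periods per year m = 1; per-period yield y/m = 0.048000
Number of cashflows N = 3
Cashflows (t years, CF_t, discount factor 1/(1+y/m)^(m*t), PV):
  t = 1.0000: CF_t = 2.400000, DF = 0.954198, PV = 2.290076
  t = 2.0000: CF_t = 2.400000, DF = 0.910495, PV = 2.185187
  t = 3.0000: CF_t = 102.400000, DF = 0.868793, PV = 88.964370
Price P = sum_t PV_t = 93.439634


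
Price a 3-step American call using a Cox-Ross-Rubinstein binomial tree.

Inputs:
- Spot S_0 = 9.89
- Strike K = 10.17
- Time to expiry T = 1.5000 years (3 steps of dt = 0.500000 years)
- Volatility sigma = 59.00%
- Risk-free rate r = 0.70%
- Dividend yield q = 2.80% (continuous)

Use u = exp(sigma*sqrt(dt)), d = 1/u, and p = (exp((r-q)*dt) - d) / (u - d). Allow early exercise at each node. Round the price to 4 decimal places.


Answer: Price = V(0,0) = 2.7297

Derivation:
dt = T/N = 0.500000
u = exp(sigma*sqrt(dt)) = 1.517695; d = 1/u = 0.658894
p = (exp((r-q)*dt) - d) / (u - d) = 0.385026
Discount per step: exp(-r*dt) = 0.996506
Stock lattice S(k, i) with i counting down-moves:
  k=0: S(0,0) = 9.8900
  k=1: S(1,0) = 15.0100; S(1,1) = 6.5165
  k=2: S(2,0) = 22.7806; S(2,1) = 9.8900; S(2,2) = 4.2937
  k=3: S(3,0) = 34.5740; S(3,1) = 15.0100; S(3,2) = 6.5165; S(3,3) = 2.8291
Terminal payoffs V(N, i) = max(S_T - K, 0):
  V(3,0) = 24.404041; V(3,1) = 4.840008; V(3,2) = 0.000000; V(3,3) = 0.000000
Backward induction: V(k, i) = exp(-r*dt) * [p * V(k+1, i) + (1-p) * V(k+1, i+1)]; then take max(V_cont, immediate exercise) for American.
  V(2,0) = exp(-r*dt) * [p*24.404041 + (1-p)*4.840008] = 12.329446; exercise = 12.610619; V(2,0) = max -> 12.610619
  V(2,1) = exp(-r*dt) * [p*4.840008 + (1-p)*0.000000] = 1.857019; exercise = 0.000000; V(2,1) = max -> 1.857019
  V(2,2) = exp(-r*dt) * [p*0.000000 + (1-p)*0.000000] = 0.000000; exercise = 0.000000; V(2,2) = max -> 0.000000
  V(1,0) = exp(-r*dt) * [p*12.610619 + (1-p)*1.857019] = 5.976483; exercise = 4.840008; V(1,0) = max -> 5.976483
  V(1,1) = exp(-r*dt) * [p*1.857019 + (1-p)*0.000000] = 0.712503; exercise = 0.000000; V(1,1) = max -> 0.712503
  V(0,0) = exp(-r*dt) * [p*5.976483 + (1-p)*0.712503] = 2.729703; exercise = 0.000000; V(0,0) = max -> 2.729703


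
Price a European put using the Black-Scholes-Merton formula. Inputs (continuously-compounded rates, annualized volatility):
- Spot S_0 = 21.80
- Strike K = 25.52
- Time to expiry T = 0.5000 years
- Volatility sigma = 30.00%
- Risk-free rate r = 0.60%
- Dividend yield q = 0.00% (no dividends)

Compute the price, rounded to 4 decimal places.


d1 = (ln(S/K) + (r - q + 0.5*sigma^2) * T) / (sigma * sqrt(T)) = -0.62250140
d2 = d1 - sigma * sqrt(T) = -0.83463344
exp(-rT) = 0.99700450; exp(-qT) = 1.00000000
P = K * exp(-rT) * N(-d2) - S_0 * exp(-qT) * N(-d1)
N(-d1) = 0.73319389; N(-d2) = 0.79803793
P = 25.5200 * 0.99700450 * 0.79803793 - 21.8000 * 1.00000000 * 0.73319389 = 4.3213

Answer: Price = 4.3213


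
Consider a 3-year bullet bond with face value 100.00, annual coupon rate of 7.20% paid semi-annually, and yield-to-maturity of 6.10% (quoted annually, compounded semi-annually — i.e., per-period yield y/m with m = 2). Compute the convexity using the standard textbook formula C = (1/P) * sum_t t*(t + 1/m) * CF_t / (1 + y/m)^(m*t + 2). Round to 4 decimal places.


Coupon per period c = face * coupon_rate / m = 3.600000
Periods per year m = 2; per-period yield y/m = 0.030500
Number of cashflows N = 6
Cashflows (t years, CF_t, discount factor 1/(1+y/m)^(m*t), PV):
  t = 0.5000: CF_t = 3.600000, DF = 0.970403, PV = 3.493450
  t = 1.0000: CF_t = 3.600000, DF = 0.941681, PV = 3.390053
  t = 1.5000: CF_t = 3.600000, DF = 0.913810, PV = 3.289717
  t = 2.0000: CF_t = 3.600000, DF = 0.886764, PV = 3.192350
  t = 2.5000: CF_t = 3.600000, DF = 0.860518, PV = 3.097865
  t = 3.0000: CF_t = 103.600000, DF = 0.835049, PV = 86.511089
Price P = sum_t PV_t = 102.974524
Convexity numerator sum_t t*(t + 1/m) * CF_t / (1+y/m)^(m*t + 2):
  t = 0.5000: term = 1.644858
  t = 1.0000: term = 4.788525
  t = 1.5000: term = 9.293596
  t = 2.0000: term = 15.030884
  t = 2.5000: term = 21.879016
  t = 3.0000: term = 855.391806
Convexity = (1/P) * sum = 908.028685 / 102.974524 = 8.817994

Answer: Convexity = 8.8180


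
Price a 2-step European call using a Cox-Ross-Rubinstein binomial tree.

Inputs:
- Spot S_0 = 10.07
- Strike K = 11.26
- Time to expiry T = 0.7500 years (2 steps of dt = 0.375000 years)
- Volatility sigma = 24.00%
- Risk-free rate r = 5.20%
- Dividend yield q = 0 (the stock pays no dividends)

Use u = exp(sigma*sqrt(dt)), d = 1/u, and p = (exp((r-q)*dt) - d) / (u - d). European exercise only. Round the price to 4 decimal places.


dt = T/N = 0.375000
u = exp(sigma*sqrt(dt)) = 1.158319; d = 1/u = 0.863320
p = (exp((r-q)*dt) - d) / (u - d) = 0.530074
Discount per step: exp(-r*dt) = 0.980689
Stock lattice S(k, i) with i counting down-moves:
  k=0: S(0,0) = 10.0700
  k=1: S(1,0) = 11.6643; S(1,1) = 8.6936
  k=2: S(2,0) = 13.5109; S(2,1) = 10.0700; S(2,2) = 7.5054
Terminal payoffs V(N, i) = max(S_T - K, 0):
  V(2,0) = 2.250937; V(2,1) = 0.000000; V(2,2) = 0.000000
Backward induction: V(k, i) = exp(-r*dt) * [p * V(k+1, i) + (1-p) * V(k+1, i+1)].
  V(1,0) = exp(-r*dt) * [p*2.250937 + (1-p)*0.000000] = 1.170123
  V(1,1) = exp(-r*dt) * [p*0.000000 + (1-p)*0.000000] = 0.000000
  V(0,0) = exp(-r*dt) * [p*1.170123 + (1-p)*0.000000] = 0.608274

Answer: Price = V(0,0) = 0.6083


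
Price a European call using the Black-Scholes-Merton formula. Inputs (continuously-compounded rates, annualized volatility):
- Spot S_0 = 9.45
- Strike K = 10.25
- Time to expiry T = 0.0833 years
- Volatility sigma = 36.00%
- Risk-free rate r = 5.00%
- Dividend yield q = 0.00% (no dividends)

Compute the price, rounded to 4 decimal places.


Answer: Price = 0.1356

Derivation:
d1 = (ln(S/K) + (r - q + 0.5*sigma^2) * T) / (sigma * sqrt(T)) = -0.69007279
d2 = d1 - sigma * sqrt(T) = -0.79397506
exp(-rT) = 0.99584366; exp(-qT) = 1.00000000
C = S_0 * exp(-qT) * N(d1) - K * exp(-rT) * N(d2)
N(d1) = 0.24507421; N(d2) = 0.21360498
C = 9.4500 * 1.00000000 * 0.24507421 - 10.2500 * 0.99584366 * 0.21360498 = 0.1356


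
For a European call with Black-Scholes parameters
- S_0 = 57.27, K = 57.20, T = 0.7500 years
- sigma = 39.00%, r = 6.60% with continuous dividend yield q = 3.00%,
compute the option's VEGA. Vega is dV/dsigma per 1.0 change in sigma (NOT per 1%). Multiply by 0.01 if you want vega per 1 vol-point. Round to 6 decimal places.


d1 = 0.2524368657; d2 = -0.0853130418
phi(d1) = 0.3864314766; exp(-qT) = 0.9777512372; exp(-rT) = 0.9517051581
Vega = S * exp(-qT) * phi(d1) * sqrt(T) = 57.2700 * 0.9777512372 * 0.3864314766 * 0.8660254038 = 18.739530

Answer: Vega = 18.739530


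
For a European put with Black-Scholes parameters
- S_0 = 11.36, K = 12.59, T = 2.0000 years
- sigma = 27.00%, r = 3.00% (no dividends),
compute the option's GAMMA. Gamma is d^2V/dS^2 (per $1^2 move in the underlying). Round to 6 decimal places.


Answer: Gamma = 0.091686

Derivation:
d1 = 0.0788176973; d2 = -0.3030199646
phi(d1) = 0.3977050424; exp(-qT) = 1.0000000000; exp(-rT) = 0.9417645336
Gamma = exp(-qT) * phi(d1) / (S * sigma * sqrt(T)) = 1.0000000000 * 0.3977050424 / (11.3600 * 0.2700 * 1.4142135624) = 0.091686


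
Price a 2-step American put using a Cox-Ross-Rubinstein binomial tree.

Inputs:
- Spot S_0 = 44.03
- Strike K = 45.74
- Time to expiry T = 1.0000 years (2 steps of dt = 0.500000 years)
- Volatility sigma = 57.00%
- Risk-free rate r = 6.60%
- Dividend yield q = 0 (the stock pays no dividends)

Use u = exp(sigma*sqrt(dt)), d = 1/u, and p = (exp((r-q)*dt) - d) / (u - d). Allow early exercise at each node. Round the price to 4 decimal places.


Answer: Price = V(0,0) = 9.2176

Derivation:
dt = T/N = 0.500000
u = exp(sigma*sqrt(dt)) = 1.496383; d = 1/u = 0.668278
p = (exp((r-q)*dt) - d) / (u - d) = 0.441094
Discount per step: exp(-r*dt) = 0.967539
Stock lattice S(k, i) with i counting down-moves:
  k=0: S(0,0) = 44.0300
  k=1: S(1,0) = 65.8857; S(1,1) = 29.4243
  k=2: S(2,0) = 98.5903; S(2,1) = 44.0300; S(2,2) = 19.6636
Terminal payoffs V(N, i) = max(K - S_T, 0):
  V(2,0) = 0.000000; V(2,1) = 1.710000; V(2,2) = 26.076395
Backward induction: V(k, i) = exp(-r*dt) * [p * V(k+1, i) + (1-p) * V(k+1, i+1)]; then take max(V_cont, immediate exercise) for American.
  V(1,0) = exp(-r*dt) * [p*0.000000 + (1-p)*1.710000] = 0.924704; exercise = 0.000000; V(1,0) = max -> 0.924704
  V(1,1) = exp(-r*dt) * [p*1.710000 + (1-p)*26.076395] = 14.830929; exercise = 16.315715; V(1,1) = max -> 16.315715
  V(0,0) = exp(-r*dt) * [p*0.924704 + (1-p)*16.315715] = 9.217572; exercise = 1.710000; V(0,0) = max -> 9.217572


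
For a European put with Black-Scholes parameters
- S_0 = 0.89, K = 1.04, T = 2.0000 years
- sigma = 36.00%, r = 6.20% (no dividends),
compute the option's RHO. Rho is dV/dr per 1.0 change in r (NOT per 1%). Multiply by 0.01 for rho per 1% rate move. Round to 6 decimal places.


d1 = 0.1921866549; d2 = -0.3169302276
phi(d1) = 0.3916422872; exp(-qT) = 1.0000000000; exp(-rT) = 0.8833798409
N(-d2) = 0.6243517274
Rho = -K*T*exp(-rT)*N(-d2) = -1.0400 * 2.0000 * 0.8833798409 * 0.6243517274 = -1.147203

Answer: Rho = -1.147203


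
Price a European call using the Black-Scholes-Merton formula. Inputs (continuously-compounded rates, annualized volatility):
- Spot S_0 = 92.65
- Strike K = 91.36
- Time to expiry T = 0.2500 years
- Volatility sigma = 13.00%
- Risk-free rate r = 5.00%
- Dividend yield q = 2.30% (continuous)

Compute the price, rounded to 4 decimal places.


Answer: Price = 3.4303

Derivation:
d1 = (ln(S/K) + (r - q + 0.5*sigma^2) * T) / (sigma * sqrt(T)) = 0.35205703
d2 = d1 - sigma * sqrt(T) = 0.28705703
exp(-rT) = 0.98757780; exp(-qT) = 0.99426650
C = S_0 * exp(-qT) * N(d1) - K * exp(-rT) * N(d2)
N(d1) = 0.63760225; N(d2) = 0.61296567
C = 92.6500 * 0.99426650 * 0.63760225 - 91.3600 * 0.98757780 * 0.61296567 = 3.4303


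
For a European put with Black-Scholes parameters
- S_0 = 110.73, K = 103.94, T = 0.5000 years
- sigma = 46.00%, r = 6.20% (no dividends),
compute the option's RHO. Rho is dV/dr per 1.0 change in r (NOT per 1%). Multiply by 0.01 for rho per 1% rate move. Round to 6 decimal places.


d1 = 0.4524899149; d2 = 0.1272207955
phi(d1) = 0.3601221157; exp(-qT) = 1.0000000000; exp(-rT) = 0.9694755731
N(-d2) = 0.4493828233
Rho = -K*T*exp(-rT)*N(-d2) = -103.9400 * 0.5000 * 0.9694755731 * 0.4493828233 = -22.641545

Answer: Rho = -22.641545


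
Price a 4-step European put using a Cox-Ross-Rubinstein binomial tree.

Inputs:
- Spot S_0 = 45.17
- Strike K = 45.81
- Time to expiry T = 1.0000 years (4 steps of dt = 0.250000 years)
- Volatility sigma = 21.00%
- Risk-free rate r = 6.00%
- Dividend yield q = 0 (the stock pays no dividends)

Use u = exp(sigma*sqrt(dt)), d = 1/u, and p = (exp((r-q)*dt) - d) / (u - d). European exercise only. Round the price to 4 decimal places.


dt = T/N = 0.250000
u = exp(sigma*sqrt(dt)) = 1.110711; d = 1/u = 0.900325
p = (exp((r-q)*dt) - d) / (u - d) = 0.545609
Discount per step: exp(-r*dt) = 0.985112
Stock lattice S(k, i) with i counting down-moves:
  k=0: S(0,0) = 45.1700
  k=1: S(1,0) = 50.1708; S(1,1) = 40.6677
  k=2: S(2,0) = 55.7252; S(2,1) = 45.1700; S(2,2) = 36.6141
  k=3: S(3,0) = 61.8946; S(3,1) = 50.1708; S(3,2) = 40.6677; S(3,3) = 32.9646
  k=4: S(4,0) = 68.7470; S(4,1) = 55.7252; S(4,2) = 45.1700; S(4,3) = 36.6141; S(4,4) = 29.6788
Terminal payoffs V(N, i) = max(K - S_T, 0):
  V(4,0) = 0.000000; V(4,1) = 0.000000; V(4,2) = 0.640000; V(4,3) = 9.195910; V(4,4) = 16.131195
Backward induction: V(k, i) = exp(-r*dt) * [p * V(k+1, i) + (1-p) * V(k+1, i+1)].
  V(3,0) = exp(-r*dt) * [p*0.000000 + (1-p)*0.000000] = 0.000000
  V(3,1) = exp(-r*dt) * [p*0.000000 + (1-p)*0.640000] = 0.286481
  V(3,2) = exp(-r*dt) * [p*0.640000 + (1-p)*9.195910] = 4.460319
  V(3,3) = exp(-r*dt) * [p*9.195910 + (1-p)*16.131195] = 12.163415
  V(2,0) = exp(-r*dt) * [p*0.000000 + (1-p)*0.286481] = 0.128236
  V(2,1) = exp(-r*dt) * [p*0.286481 + (1-p)*4.460319] = 2.150534
  V(2,2) = exp(-r*dt) * [p*4.460319 + (1-p)*12.163415] = 7.842020
  V(1,0) = exp(-r*dt) * [p*0.128236 + (1-p)*2.150534] = 1.031560
  V(1,1) = exp(-r*dt) * [p*2.150534 + (1-p)*7.842020] = 4.666174
  V(0,0) = exp(-r*dt) * [p*1.031560 + (1-p)*4.666174] = 2.643150

Answer: Price = V(0,0) = 2.6431


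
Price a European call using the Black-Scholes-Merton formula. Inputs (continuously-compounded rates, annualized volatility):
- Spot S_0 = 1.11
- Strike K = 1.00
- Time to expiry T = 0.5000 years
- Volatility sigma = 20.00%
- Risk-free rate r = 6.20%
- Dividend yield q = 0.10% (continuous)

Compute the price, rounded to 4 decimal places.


Answer: Price = 0.1533

Derivation:
d1 = (ln(S/K) + (r - q + 0.5*sigma^2) * T) / (sigma * sqrt(T)) = 1.02431499
d2 = d1 - sigma * sqrt(T) = 0.88289364
exp(-rT) = 0.96947557; exp(-qT) = 0.99950012
C = S_0 * exp(-qT) * N(d1) - K * exp(-rT) * N(d2)
N(d1) = 0.84715674; N(d2) = 0.81135313
C = 1.1100 * 0.99950012 * 0.84715674 - 1.0000 * 0.96947557 * 0.81135313 = 0.1533


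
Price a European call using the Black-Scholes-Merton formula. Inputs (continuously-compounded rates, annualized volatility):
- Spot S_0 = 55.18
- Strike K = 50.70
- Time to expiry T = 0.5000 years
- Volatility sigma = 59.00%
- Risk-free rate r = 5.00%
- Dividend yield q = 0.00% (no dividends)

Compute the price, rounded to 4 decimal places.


Answer: Price = 11.8024

Derivation:
d1 = (ln(S/K) + (r - q + 0.5*sigma^2) * T) / (sigma * sqrt(T)) = 0.47148360
d2 = d1 - sigma * sqrt(T) = 0.05429060
exp(-rT) = 0.97530991; exp(-qT) = 1.00000000
C = S_0 * exp(-qT) * N(d1) - K * exp(-rT) * N(d2)
N(d1) = 0.68135229; N(d2) = 0.52164818
C = 55.1800 * 1.00000000 * 0.68135229 - 50.7000 * 0.97530991 * 0.52164818 = 11.8024


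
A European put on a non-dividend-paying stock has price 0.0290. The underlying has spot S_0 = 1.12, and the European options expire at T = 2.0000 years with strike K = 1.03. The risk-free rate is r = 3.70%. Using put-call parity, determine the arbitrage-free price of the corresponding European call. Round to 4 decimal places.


Answer: Call price = 0.1925

Derivation:
Put-call parity: C - P = S_0 * exp(-qT) - K * exp(-rT).
S_0 * exp(-qT) = 1.1200 * 1.00000000 = 1.12000000
K * exp(-rT) = 1.0300 * 0.92867169 = 0.95653184
C = P + S*exp(-qT) - K*exp(-rT)
C = 0.0290 + 1.12000000 - 0.95653184 = 0.1925


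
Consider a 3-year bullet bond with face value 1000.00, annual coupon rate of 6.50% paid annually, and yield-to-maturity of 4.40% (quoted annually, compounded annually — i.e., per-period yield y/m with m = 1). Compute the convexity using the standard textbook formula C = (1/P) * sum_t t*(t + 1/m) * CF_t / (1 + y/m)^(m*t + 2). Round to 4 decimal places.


Answer: Convexity = 10.1595

Derivation:
Coupon per period c = face * coupon_rate / m = 65.000000
Periods per year m = 1; per-period yield y/m = 0.044000
Number of cashflows N = 3
Cashflows (t years, CF_t, discount factor 1/(1+y/m)^(m*t), PV):
  t = 1.0000: CF_t = 65.000000, DF = 0.957854, PV = 62.260536
  t = 2.0000: CF_t = 65.000000, DF = 0.917485, PV = 59.636529
  t = 3.0000: CF_t = 1065.000000, DF = 0.878817, PV = 935.940223
Price P = sum_t PV_t = 1057.837288
Convexity numerator sum_t t*(t + 1/m) * CF_t / (1+y/m)^(m*t + 2):
  t = 1.0000: term = 114.246224
  t = 2.0000: term = 328.293748
  t = 3.0000: term = 10304.534094
Convexity = (1/P) * sum = 10747.074066 / 1057.837288 = 10.159477


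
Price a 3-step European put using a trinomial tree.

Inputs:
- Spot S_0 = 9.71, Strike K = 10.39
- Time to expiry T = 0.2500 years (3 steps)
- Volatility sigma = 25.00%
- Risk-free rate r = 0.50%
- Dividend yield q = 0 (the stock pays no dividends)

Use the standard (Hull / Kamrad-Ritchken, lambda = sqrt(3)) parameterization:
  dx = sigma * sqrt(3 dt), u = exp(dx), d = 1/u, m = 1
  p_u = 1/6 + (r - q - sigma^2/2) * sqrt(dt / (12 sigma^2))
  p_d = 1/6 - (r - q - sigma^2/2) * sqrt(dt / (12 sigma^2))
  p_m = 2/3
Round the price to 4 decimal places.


Answer: Price = V(0,0) = 0.9222

Derivation:
dt = T/N = 0.083333; dx = sigma*sqrt(3*dt) = 0.125000
u = exp(dx) = 1.133148; d = 1/u = 0.882497
p_u = 0.157917, p_m = 0.666667, p_d = 0.175417
Discount per step: exp(-r*dt) = 0.999583
Stock lattice S(k, j) with j the centered position index:
  k=0: S(0,+0) = 9.7100
  k=1: S(1,-1) = 8.5690; S(1,+0) = 9.7100; S(1,+1) = 11.0029
  k=2: S(2,-2) = 7.5622; S(2,-1) = 8.5690; S(2,+0) = 9.7100; S(2,+1) = 11.0029; S(2,+2) = 12.4679
  k=3: S(3,-3) = 6.6736; S(3,-2) = 7.5622; S(3,-1) = 8.5690; S(3,+0) = 9.7100; S(3,+1) = 11.0029; S(3,+2) = 12.4679; S(3,+3) = 14.1280
Terminal payoffs V(N, j) = max(K - S_T, 0):
  V(3,-3) = 3.716421; V(3,-2) = 2.827844; V(3,-1) = 1.820955; V(3,+0) = 0.680000; V(3,+1) = 0.000000; V(3,+2) = 0.000000; V(3,+3) = 0.000000
Backward induction: V(k, j) = exp(-r*dt) * [p_u * V(k+1, j+1) + p_m * V(k+1, j) + p_d * V(k+1, j-1)]
  V(2,-2) = exp(-r*dt) * [p_u*1.820955 + p_m*2.827844 + p_d*3.716421] = 2.823534
  V(2,-1) = exp(-r*dt) * [p_u*0.680000 + p_m*1.820955 + p_d*2.827844] = 1.816647
  V(2,+0) = exp(-r*dt) * [p_u*0.000000 + p_m*0.680000 + p_d*1.820955] = 0.772437
  V(2,+1) = exp(-r*dt) * [p_u*0.000000 + p_m*0.000000 + p_d*0.680000] = 0.119234
  V(2,+2) = exp(-r*dt) * [p_u*0.000000 + p_m*0.000000 + p_d*0.000000] = 0.000000
  V(1,-1) = exp(-r*dt) * [p_u*0.772437 + p_m*1.816647 + p_d*2.823534] = 1.827612
  V(1,+0) = exp(-r*dt) * [p_u*0.119234 + p_m*0.772437 + p_d*1.816647] = 0.852102
  V(1,+1) = exp(-r*dt) * [p_u*0.000000 + p_m*0.119234 + p_d*0.772437] = 0.214898
  V(0,+0) = exp(-r*dt) * [p_u*0.214898 + p_m*0.852102 + p_d*1.827612] = 0.922213


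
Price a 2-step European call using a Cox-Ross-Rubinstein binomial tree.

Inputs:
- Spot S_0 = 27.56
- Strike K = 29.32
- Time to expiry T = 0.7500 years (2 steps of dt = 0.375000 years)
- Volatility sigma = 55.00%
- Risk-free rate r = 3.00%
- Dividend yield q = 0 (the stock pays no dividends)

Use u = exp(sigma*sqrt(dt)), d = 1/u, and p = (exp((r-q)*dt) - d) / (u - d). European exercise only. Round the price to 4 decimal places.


dt = T/N = 0.375000
u = exp(sigma*sqrt(dt)) = 1.400466; d = 1/u = 0.714048
p = (exp((r-q)*dt) - d) / (u - d) = 0.433068
Discount per step: exp(-r*dt) = 0.988813
Stock lattice S(k, i) with i counting down-moves:
  k=0: S(0,0) = 27.5600
  k=1: S(1,0) = 38.5968; S(1,1) = 19.6792
  k=2: S(2,0) = 54.0535; S(2,1) = 27.5600; S(2,2) = 14.0519
Terminal payoffs V(N, i) = max(S_T - K, 0):
  V(2,0) = 24.733545; V(2,1) = 0.000000; V(2,2) = 0.000000
Backward induction: V(k, i) = exp(-r*dt) * [p * V(k+1, i) + (1-p) * V(k+1, i+1)].
  V(1,0) = exp(-r*dt) * [p*24.733545 + (1-p)*0.000000] = 10.591475
  V(1,1) = exp(-r*dt) * [p*0.000000 + (1-p)*0.000000] = 0.000000
  V(0,0) = exp(-r*dt) * [p*10.591475 + (1-p)*0.000000] = 4.535514

Answer: Price = V(0,0) = 4.5355


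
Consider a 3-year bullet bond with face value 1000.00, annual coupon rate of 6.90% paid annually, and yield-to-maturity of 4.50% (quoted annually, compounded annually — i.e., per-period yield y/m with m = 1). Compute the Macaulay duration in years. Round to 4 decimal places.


Answer: Macaulay duration = 2.8168 years

Derivation:
Coupon per period c = face * coupon_rate / m = 69.000000
Periods per year m = 1; per-period yield y/m = 0.045000
Number of cashflows N = 3
Cashflows (t years, CF_t, discount factor 1/(1+y/m)^(m*t), PV):
  t = 1.0000: CF_t = 69.000000, DF = 0.956938, PV = 66.028708
  t = 2.0000: CF_t = 69.000000, DF = 0.915730, PV = 63.185367
  t = 3.0000: CF_t = 1069.000000, DF = 0.876297, PV = 936.761070
Price P = sum_t PV_t = 1065.975145
Macaulay numerator sum_t t * PV_t:
  t * PV_t at t = 1.0000: 66.028708
  t * PV_t at t = 2.0000: 126.370733
  t * PV_t at t = 3.0000: 2810.283209
Macaulay duration D = (sum_t t * PV_t) / P = 3002.682651 / 1065.975145 = 2.816841


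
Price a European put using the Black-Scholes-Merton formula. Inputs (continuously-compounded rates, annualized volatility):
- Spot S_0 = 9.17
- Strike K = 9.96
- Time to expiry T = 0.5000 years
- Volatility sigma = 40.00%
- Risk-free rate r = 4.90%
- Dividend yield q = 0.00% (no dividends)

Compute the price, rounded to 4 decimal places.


Answer: Price = 1.3588

Derivation:
d1 = (ln(S/K) + (r - q + 0.5*sigma^2) * T) / (sigma * sqrt(T)) = -0.06413383
d2 = d1 - sigma * sqrt(T) = -0.34697654
exp(-rT) = 0.97579769; exp(-qT) = 1.00000000
P = K * exp(-rT) * N(-d2) - S_0 * exp(-qT) * N(-d1)
N(-d1) = 0.52556817; N(-d2) = 0.63569553
P = 9.9600 * 0.97579769 * 0.63569553 - 9.1700 * 1.00000000 * 0.52556817 = 1.3588
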